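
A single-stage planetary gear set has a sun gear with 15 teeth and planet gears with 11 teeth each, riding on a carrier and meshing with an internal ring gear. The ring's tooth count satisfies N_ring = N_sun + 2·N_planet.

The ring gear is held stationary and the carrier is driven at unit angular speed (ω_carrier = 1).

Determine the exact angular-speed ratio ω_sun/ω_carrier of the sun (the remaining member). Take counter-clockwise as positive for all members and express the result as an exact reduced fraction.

52/15

N_ring = 15 + 2·11 = 37
15(ω_s−ω_c) = −37(ω_r−ω_c),  ω_r=0, ω_c=1
ω_s = 1 − (37/15)(0−1) = 52/15
ω_s/ω_c = 52/15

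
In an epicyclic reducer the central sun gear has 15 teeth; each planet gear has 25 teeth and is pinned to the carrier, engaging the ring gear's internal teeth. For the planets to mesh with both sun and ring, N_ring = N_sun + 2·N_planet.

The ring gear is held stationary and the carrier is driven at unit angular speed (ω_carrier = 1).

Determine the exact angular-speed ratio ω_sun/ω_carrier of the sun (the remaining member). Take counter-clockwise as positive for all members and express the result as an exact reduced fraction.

N_ring = 15 + 2·25 = 65
15(ω_s−ω_c) = −65(ω_r−ω_c),  ω_r=0, ω_c=1
ω_s = 1 − (65/15)(0−1) = 16/3
ω_s/ω_c = 16/3

16/3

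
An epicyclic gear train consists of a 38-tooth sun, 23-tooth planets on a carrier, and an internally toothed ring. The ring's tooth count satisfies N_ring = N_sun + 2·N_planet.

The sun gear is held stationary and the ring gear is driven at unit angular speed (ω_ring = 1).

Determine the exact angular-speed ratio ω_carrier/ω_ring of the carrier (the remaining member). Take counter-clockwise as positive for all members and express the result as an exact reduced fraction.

42/61

N_ring = 38 + 2·23 = 84
38(ω_s−ω_c) = −84(ω_r−ω_c),  ω_s=0, ω_r=1
38(0−ω_c) = −84(1−ω_c)  ⇒  122ω_c = 84  ⇒  ω_c = 42/61
ω_c/ω_r = 42/61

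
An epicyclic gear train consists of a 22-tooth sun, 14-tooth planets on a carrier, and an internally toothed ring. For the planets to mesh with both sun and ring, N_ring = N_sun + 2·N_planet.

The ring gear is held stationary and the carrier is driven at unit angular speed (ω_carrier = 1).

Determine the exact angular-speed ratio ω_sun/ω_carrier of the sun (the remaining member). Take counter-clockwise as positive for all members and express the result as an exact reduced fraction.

36/11

N_ring = 22 + 2·14 = 50
22(ω_s−ω_c) = −50(ω_r−ω_c),  ω_r=0, ω_c=1
ω_s = 1 − (50/22)(0−1) = 36/11
ω_s/ω_c = 36/11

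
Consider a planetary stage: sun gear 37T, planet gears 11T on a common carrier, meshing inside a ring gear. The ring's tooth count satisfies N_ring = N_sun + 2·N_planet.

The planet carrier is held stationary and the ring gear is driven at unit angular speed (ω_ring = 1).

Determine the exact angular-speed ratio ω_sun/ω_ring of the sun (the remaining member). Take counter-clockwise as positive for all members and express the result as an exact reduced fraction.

-59/37

N_ring = 37 + 2·11 = 59
37(ω_s−ω_c) = −59(ω_r−ω_c),  ω_c=0, ω_r=1
ω_s = 0 − (59/37)(1−0) = -59/37
ω_s/ω_r = -59/37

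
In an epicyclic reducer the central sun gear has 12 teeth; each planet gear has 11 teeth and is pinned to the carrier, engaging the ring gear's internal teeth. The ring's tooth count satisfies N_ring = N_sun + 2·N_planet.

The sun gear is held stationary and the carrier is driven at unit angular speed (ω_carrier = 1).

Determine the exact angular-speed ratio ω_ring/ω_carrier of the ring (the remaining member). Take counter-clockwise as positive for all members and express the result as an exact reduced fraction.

23/17

N_ring = 12 + 2·11 = 34
12(ω_s−ω_c) = −34(ω_r−ω_c),  ω_s=0, ω_c=1
ω_r = 1 − (12/34)(0−1) = 23/17
ω_r/ω_c = 23/17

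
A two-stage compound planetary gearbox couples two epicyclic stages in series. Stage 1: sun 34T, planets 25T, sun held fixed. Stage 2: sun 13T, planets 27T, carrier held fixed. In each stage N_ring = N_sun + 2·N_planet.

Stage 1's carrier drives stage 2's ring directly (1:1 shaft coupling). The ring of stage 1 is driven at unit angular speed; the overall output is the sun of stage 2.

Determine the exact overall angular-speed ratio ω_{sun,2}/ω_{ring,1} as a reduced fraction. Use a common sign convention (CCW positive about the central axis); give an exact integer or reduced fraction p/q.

-2814/767

Stage 1: N_ring = 34 + 2·25 = 84
Stage 1: 34(ω_s−ω_c) = −84(ω_r−ω_c),  ω_s=0, ω_r=1
Stage 1: 34(0−ω_c) = −84(1−ω_c)  ⇒  118ω_c = 84  ⇒  ω_c = 42/59
  ⇒ ω_c¹/ω_r¹ = 42/59
Stage 2: N_ring = 13 + 2·27 = 67
Stage 2: 13(ω_s−ω_c) = −67(ω_r−ω_c),  ω_c=0, ω_r=1
Stage 2: ω_s = 0 − (67/13)(1−0) = -67/13
  ⇒ ω_s²/ω_r² = -67/13
Coupling ω_r² = ω_c¹ ⇒ overall = 42/59 × -67/13 = -2814/767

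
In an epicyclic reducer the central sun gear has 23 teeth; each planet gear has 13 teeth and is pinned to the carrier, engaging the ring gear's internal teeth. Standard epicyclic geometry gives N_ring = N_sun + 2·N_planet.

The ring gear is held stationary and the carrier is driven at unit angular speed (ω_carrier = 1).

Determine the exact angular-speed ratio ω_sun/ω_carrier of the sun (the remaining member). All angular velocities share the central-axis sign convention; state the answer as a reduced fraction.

N_ring = 23 + 2·13 = 49
23(ω_s−ω_c) = −49(ω_r−ω_c),  ω_r=0, ω_c=1
ω_s = 1 − (49/23)(0−1) = 72/23
ω_s/ω_c = 72/23

72/23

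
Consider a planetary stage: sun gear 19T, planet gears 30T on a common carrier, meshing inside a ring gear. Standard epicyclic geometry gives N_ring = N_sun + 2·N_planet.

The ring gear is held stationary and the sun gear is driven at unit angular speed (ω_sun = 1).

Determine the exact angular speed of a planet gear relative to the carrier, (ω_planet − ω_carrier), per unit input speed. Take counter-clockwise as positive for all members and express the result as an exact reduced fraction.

-1501/2940

N_ring = 19 + 2·30 = 79
19(ω_s−ω_c) = −79(ω_r−ω_c),  ω_r=0, ω_s=1
19(1−ω_c) = −79(0−ω_c)  ⇒  98ω_c = 19  ⇒  ω_c = 19/98
sun–planet: 19·(1−19/98) = −30·(ω_p−ω_c)  ⇒  ω_p−ω_c = −(19/30)·(79/98) = -1501/2940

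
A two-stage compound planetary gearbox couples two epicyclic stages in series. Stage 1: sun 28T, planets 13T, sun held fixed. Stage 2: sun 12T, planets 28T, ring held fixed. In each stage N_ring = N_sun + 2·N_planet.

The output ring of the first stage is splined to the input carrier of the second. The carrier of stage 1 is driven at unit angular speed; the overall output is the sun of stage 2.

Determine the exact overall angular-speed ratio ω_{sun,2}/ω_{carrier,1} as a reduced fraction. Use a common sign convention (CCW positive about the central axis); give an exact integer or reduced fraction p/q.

820/81

Stage 1: N_ring = 28 + 2·13 = 54
Stage 1: 28(ω_s−ω_c) = −54(ω_r−ω_c),  ω_s=0, ω_c=1
Stage 1: ω_r = 1 − (28/54)(0−1) = 41/27
  ⇒ ω_r¹/ω_c¹ = 41/27
Stage 2: N_ring = 12 + 2·28 = 68
Stage 2: 12(ω_s−ω_c) = −68(ω_r−ω_c),  ω_r=0, ω_c=1
Stage 2: ω_s = 1 − (68/12)(0−1) = 20/3
  ⇒ ω_s²/ω_c² = 20/3
Coupling ω_c² = ω_r¹ ⇒ overall = 41/27 × 20/3 = 820/81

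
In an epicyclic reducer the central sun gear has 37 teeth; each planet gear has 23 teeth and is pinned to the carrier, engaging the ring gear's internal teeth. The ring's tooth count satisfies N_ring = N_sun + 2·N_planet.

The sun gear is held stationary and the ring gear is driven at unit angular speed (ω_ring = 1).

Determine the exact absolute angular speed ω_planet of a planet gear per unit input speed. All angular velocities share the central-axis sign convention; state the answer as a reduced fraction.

N_ring = 37 + 2·23 = 83
37(ω_s−ω_c) = −83(ω_r−ω_c),  ω_s=0, ω_r=1
37(0−ω_c) = −83(1−ω_c)  ⇒  120ω_c = 83  ⇒  ω_c = 83/120
sun–planet: 37·(0−83/120) = −23·(ω_p−ω_c)  ⇒  ω_p−ω_c = −(37/23)·(-83/120) = 3071/2760
ω_p = 83/120 + 3071/2760 = 83/46

83/46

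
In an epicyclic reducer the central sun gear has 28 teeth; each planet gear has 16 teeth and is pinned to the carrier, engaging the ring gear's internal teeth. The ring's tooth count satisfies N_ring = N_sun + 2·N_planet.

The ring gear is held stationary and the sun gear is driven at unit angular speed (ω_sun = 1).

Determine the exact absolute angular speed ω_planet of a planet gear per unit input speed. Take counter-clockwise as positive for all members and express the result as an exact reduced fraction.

N_ring = 28 + 2·16 = 60
28(ω_s−ω_c) = −60(ω_r−ω_c),  ω_r=0, ω_s=1
28(1−ω_c) = −60(0−ω_c)  ⇒  88ω_c = 28  ⇒  ω_c = 7/22
sun–planet: 28·(1−7/22) = −16·(ω_p−ω_c)  ⇒  ω_p−ω_c = −(28/16)·(15/22) = -105/88
ω_p = 7/22 − 105/88 = -7/8

-7/8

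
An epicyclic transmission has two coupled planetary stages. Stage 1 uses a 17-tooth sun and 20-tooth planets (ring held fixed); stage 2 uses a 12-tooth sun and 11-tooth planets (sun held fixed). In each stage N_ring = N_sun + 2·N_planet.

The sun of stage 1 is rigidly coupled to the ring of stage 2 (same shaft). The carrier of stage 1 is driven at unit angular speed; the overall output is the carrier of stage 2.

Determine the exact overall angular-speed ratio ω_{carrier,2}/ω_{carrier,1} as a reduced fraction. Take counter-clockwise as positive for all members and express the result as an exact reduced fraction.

Stage 1: N_ring = 17 + 2·20 = 57
Stage 1: 17(ω_s−ω_c) = −57(ω_r−ω_c),  ω_r=0, ω_c=1
Stage 1: ω_s = 1 − (57/17)(0−1) = 74/17
  ⇒ ω_s¹/ω_c¹ = 74/17
Stage 2: N_ring = 12 + 2·11 = 34
Stage 2: 12(ω_s−ω_c) = −34(ω_r−ω_c),  ω_s=0, ω_r=1
Stage 2: 12(0−ω_c) = −34(1−ω_c)  ⇒  46ω_c = 34  ⇒  ω_c = 17/23
  ⇒ ω_c²/ω_r² = 17/23
Coupling ω_r² = ω_s¹ ⇒ overall = 74/17 × 17/23 = 74/23

74/23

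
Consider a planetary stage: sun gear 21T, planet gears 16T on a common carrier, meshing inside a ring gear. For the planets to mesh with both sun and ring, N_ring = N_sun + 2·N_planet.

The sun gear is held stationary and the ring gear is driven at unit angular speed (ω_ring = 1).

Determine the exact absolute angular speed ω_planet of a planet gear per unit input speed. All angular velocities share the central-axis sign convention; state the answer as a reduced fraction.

53/32

N_ring = 21 + 2·16 = 53
21(ω_s−ω_c) = −53(ω_r−ω_c),  ω_s=0, ω_r=1
21(0−ω_c) = −53(1−ω_c)  ⇒  74ω_c = 53  ⇒  ω_c = 53/74
sun–planet: 21·(0−53/74) = −16·(ω_p−ω_c)  ⇒  ω_p−ω_c = −(21/16)·(-53/74) = 1113/1184
ω_p = 53/74 + 1113/1184 = 53/32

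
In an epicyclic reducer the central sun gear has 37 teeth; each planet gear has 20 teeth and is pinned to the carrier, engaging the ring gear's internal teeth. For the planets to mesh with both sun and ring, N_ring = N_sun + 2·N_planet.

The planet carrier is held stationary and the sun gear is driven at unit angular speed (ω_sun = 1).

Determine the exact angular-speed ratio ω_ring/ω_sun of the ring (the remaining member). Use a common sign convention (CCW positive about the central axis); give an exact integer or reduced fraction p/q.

N_ring = 37 + 2·20 = 77
37(ω_s−ω_c) = −77(ω_r−ω_c),  ω_c=0, ω_s=1
ω_r = 0 − (37/77)(1−0) = -37/77
ω_r/ω_s = -37/77

-37/77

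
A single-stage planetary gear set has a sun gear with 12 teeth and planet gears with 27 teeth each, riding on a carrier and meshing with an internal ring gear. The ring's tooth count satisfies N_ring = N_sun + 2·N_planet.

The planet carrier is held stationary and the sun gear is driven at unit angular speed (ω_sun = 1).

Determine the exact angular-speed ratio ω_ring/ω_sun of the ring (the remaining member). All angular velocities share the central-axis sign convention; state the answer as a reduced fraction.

N_ring = 12 + 2·27 = 66
12(ω_s−ω_c) = −66(ω_r−ω_c),  ω_c=0, ω_s=1
ω_r = 0 − (12/66)(1−0) = -2/11
ω_r/ω_s = -2/11

-2/11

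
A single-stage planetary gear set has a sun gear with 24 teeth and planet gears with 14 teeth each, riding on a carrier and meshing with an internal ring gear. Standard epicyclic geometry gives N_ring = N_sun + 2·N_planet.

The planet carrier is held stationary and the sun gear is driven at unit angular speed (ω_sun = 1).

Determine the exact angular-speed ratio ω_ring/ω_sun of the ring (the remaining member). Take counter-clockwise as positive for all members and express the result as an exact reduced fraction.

N_ring = 24 + 2·14 = 52
24(ω_s−ω_c) = −52(ω_r−ω_c),  ω_c=0, ω_s=1
ω_r = 0 − (24/52)(1−0) = -6/13
ω_r/ω_s = -6/13

-6/13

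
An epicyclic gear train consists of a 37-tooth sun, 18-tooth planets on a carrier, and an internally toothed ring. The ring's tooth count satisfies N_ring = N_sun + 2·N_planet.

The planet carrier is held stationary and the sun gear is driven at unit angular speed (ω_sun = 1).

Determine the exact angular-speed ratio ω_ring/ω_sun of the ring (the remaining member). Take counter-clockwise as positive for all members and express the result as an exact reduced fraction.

-37/73

N_ring = 37 + 2·18 = 73
37(ω_s−ω_c) = −73(ω_r−ω_c),  ω_c=0, ω_s=1
ω_r = 0 − (37/73)(1−0) = -37/73
ω_r/ω_s = -37/73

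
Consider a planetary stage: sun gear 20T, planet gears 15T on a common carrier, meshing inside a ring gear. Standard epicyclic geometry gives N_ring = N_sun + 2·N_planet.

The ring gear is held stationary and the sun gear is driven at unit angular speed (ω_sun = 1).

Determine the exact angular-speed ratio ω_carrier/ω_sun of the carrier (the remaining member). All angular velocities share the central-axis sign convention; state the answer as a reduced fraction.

N_ring = 20 + 2·15 = 50
20(ω_s−ω_c) = −50(ω_r−ω_c),  ω_r=0, ω_s=1
20(1−ω_c) = −50(0−ω_c)  ⇒  70ω_c = 20  ⇒  ω_c = 2/7
ω_c/ω_s = 2/7

2/7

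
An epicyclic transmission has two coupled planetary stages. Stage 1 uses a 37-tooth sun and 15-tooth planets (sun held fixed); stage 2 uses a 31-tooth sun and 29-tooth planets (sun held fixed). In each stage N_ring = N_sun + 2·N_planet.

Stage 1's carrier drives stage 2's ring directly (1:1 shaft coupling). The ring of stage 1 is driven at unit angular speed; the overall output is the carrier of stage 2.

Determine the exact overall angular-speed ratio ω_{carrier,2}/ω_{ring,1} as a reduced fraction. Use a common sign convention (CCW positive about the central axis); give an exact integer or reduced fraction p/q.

5963/12480

Stage 1: N_ring = 37 + 2·15 = 67
Stage 1: 37(ω_s−ω_c) = −67(ω_r−ω_c),  ω_s=0, ω_r=1
Stage 1: 37(0−ω_c) = −67(1−ω_c)  ⇒  104ω_c = 67  ⇒  ω_c = 67/104
  ⇒ ω_c¹/ω_r¹ = 67/104
Stage 2: N_ring = 31 + 2·29 = 89
Stage 2: 31(ω_s−ω_c) = −89(ω_r−ω_c),  ω_s=0, ω_r=1
Stage 2: 31(0−ω_c) = −89(1−ω_c)  ⇒  120ω_c = 89  ⇒  ω_c = 89/120
  ⇒ ω_c²/ω_r² = 89/120
Coupling ω_r² = ω_c¹ ⇒ overall = 67/104 × 89/120 = 5963/12480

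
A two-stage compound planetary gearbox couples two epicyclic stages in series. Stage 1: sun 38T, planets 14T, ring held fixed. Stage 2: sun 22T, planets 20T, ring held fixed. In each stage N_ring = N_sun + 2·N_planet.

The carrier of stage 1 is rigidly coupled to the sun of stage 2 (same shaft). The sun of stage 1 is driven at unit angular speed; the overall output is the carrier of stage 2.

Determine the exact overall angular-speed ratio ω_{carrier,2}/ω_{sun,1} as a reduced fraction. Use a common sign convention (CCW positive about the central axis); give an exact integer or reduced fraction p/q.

Stage 1: N_ring = 38 + 2·14 = 66
Stage 1: 38(ω_s−ω_c) = −66(ω_r−ω_c),  ω_r=0, ω_s=1
Stage 1: 38(1−ω_c) = −66(0−ω_c)  ⇒  104ω_c = 38  ⇒  ω_c = 19/52
  ⇒ ω_c¹/ω_s¹ = 19/52
Stage 2: N_ring = 22 + 2·20 = 62
Stage 2: 22(ω_s−ω_c) = −62(ω_r−ω_c),  ω_r=0, ω_s=1
Stage 2: 22(1−ω_c) = −62(0−ω_c)  ⇒  84ω_c = 22  ⇒  ω_c = 11/42
  ⇒ ω_c²/ω_s² = 11/42
Coupling ω_s² = ω_c¹ ⇒ overall = 19/52 × 11/42 = 209/2184

209/2184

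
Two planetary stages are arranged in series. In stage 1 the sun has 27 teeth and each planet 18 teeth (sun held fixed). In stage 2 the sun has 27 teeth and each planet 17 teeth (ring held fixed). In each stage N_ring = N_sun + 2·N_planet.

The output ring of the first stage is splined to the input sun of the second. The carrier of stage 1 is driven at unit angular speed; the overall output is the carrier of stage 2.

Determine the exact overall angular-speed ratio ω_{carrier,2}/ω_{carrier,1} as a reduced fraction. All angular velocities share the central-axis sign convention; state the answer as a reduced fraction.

135/308

Stage 1: N_ring = 27 + 2·18 = 63
Stage 1: 27(ω_s−ω_c) = −63(ω_r−ω_c),  ω_s=0, ω_c=1
Stage 1: ω_r = 1 − (27/63)(0−1) = 10/7
  ⇒ ω_r¹/ω_c¹ = 10/7
Stage 2: N_ring = 27 + 2·17 = 61
Stage 2: 27(ω_s−ω_c) = −61(ω_r−ω_c),  ω_r=0, ω_s=1
Stage 2: 27(1−ω_c) = −61(0−ω_c)  ⇒  88ω_c = 27  ⇒  ω_c = 27/88
  ⇒ ω_c²/ω_s² = 27/88
Coupling ω_s² = ω_r¹ ⇒ overall = 10/7 × 27/88 = 135/308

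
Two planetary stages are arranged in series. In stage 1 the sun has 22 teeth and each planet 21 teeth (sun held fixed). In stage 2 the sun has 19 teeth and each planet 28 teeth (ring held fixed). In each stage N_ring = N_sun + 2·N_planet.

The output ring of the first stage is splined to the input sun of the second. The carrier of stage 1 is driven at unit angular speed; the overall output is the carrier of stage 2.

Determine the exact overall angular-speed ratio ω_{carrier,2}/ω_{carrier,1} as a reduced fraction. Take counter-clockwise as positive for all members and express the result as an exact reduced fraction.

817/3008

Stage 1: N_ring = 22 + 2·21 = 64
Stage 1: 22(ω_s−ω_c) = −64(ω_r−ω_c),  ω_s=0, ω_c=1
Stage 1: ω_r = 1 − (22/64)(0−1) = 43/32
  ⇒ ω_r¹/ω_c¹ = 43/32
Stage 2: N_ring = 19 + 2·28 = 75
Stage 2: 19(ω_s−ω_c) = −75(ω_r−ω_c),  ω_r=0, ω_s=1
Stage 2: 19(1−ω_c) = −75(0−ω_c)  ⇒  94ω_c = 19  ⇒  ω_c = 19/94
  ⇒ ω_c²/ω_s² = 19/94
Coupling ω_s² = ω_r¹ ⇒ overall = 43/32 × 19/94 = 817/3008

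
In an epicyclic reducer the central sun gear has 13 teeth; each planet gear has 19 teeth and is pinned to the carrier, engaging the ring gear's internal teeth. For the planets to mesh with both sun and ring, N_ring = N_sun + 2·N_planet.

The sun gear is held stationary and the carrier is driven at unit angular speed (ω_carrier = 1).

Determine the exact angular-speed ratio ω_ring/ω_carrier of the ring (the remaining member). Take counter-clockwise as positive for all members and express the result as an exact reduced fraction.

N_ring = 13 + 2·19 = 51
13(ω_s−ω_c) = −51(ω_r−ω_c),  ω_s=0, ω_c=1
ω_r = 1 − (13/51)(0−1) = 64/51
ω_r/ω_c = 64/51

64/51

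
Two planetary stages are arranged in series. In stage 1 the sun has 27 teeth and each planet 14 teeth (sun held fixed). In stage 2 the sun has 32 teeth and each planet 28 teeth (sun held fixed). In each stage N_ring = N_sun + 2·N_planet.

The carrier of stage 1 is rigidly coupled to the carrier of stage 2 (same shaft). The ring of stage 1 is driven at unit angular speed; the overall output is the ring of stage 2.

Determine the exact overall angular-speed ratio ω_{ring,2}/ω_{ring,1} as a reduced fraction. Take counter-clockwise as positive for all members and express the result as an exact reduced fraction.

Stage 1: N_ring = 27 + 2·14 = 55
Stage 1: 27(ω_s−ω_c) = −55(ω_r−ω_c),  ω_s=0, ω_r=1
Stage 1: 27(0−ω_c) = −55(1−ω_c)  ⇒  82ω_c = 55  ⇒  ω_c = 55/82
  ⇒ ω_c¹/ω_r¹ = 55/82
Stage 2: N_ring = 32 + 2·28 = 88
Stage 2: 32(ω_s−ω_c) = −88(ω_r−ω_c),  ω_s=0, ω_c=1
Stage 2: ω_r = 1 − (32/88)(0−1) = 15/11
  ⇒ ω_r²/ω_c² = 15/11
Coupling ω_c² = ω_c¹ ⇒ overall = 55/82 × 15/11 = 75/82

75/82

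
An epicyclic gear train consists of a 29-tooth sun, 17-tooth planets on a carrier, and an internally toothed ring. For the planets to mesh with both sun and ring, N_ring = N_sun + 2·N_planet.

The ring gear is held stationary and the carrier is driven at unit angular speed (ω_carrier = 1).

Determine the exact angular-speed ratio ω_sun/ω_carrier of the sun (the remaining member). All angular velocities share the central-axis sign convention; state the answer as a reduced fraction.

N_ring = 29 + 2·17 = 63
29(ω_s−ω_c) = −63(ω_r−ω_c),  ω_r=0, ω_c=1
ω_s = 1 − (63/29)(0−1) = 92/29
ω_s/ω_c = 92/29

92/29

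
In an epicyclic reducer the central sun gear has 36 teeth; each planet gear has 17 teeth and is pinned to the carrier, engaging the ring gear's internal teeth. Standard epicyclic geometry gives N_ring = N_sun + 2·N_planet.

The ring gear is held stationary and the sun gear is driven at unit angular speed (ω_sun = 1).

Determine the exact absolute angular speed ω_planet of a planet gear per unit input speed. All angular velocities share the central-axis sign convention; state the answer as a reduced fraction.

-18/17

N_ring = 36 + 2·17 = 70
36(ω_s−ω_c) = −70(ω_r−ω_c),  ω_r=0, ω_s=1
36(1−ω_c) = −70(0−ω_c)  ⇒  106ω_c = 36  ⇒  ω_c = 18/53
sun–planet: 36·(1−18/53) = −17·(ω_p−ω_c)  ⇒  ω_p−ω_c = −(36/17)·(35/53) = -1260/901
ω_p = 18/53 − 1260/901 = -18/17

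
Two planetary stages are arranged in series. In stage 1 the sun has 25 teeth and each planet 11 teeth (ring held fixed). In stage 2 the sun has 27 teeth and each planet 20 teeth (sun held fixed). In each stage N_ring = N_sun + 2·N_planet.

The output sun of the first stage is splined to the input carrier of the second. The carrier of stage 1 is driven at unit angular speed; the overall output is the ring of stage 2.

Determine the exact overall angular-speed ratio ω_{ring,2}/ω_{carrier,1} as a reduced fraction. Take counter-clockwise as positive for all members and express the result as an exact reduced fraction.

6768/1675

Stage 1: N_ring = 25 + 2·11 = 47
Stage 1: 25(ω_s−ω_c) = −47(ω_r−ω_c),  ω_r=0, ω_c=1
Stage 1: ω_s = 1 − (47/25)(0−1) = 72/25
  ⇒ ω_s¹/ω_c¹ = 72/25
Stage 2: N_ring = 27 + 2·20 = 67
Stage 2: 27(ω_s−ω_c) = −67(ω_r−ω_c),  ω_s=0, ω_c=1
Stage 2: ω_r = 1 − (27/67)(0−1) = 94/67
  ⇒ ω_r²/ω_c² = 94/67
Coupling ω_c² = ω_s¹ ⇒ overall = 72/25 × 94/67 = 6768/1675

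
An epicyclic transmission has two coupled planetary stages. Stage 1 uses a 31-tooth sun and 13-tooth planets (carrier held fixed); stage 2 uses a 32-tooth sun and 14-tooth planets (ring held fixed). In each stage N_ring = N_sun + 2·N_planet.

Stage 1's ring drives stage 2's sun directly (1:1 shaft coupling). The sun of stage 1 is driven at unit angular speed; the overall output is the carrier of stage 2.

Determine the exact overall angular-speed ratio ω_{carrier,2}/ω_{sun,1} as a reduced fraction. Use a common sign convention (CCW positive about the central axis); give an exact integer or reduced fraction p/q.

Stage 1: N_ring = 31 + 2·13 = 57
Stage 1: 31(ω_s−ω_c) = −57(ω_r−ω_c),  ω_c=0, ω_s=1
Stage 1: ω_r = 0 − (31/57)(1−0) = -31/57
  ⇒ ω_r¹/ω_s¹ = -31/57
Stage 2: N_ring = 32 + 2·14 = 60
Stage 2: 32(ω_s−ω_c) = −60(ω_r−ω_c),  ω_r=0, ω_s=1
Stage 2: 32(1−ω_c) = −60(0−ω_c)  ⇒  92ω_c = 32  ⇒  ω_c = 8/23
  ⇒ ω_c²/ω_s² = 8/23
Coupling ω_s² = ω_r¹ ⇒ overall = -31/57 × 8/23 = -248/1311

-248/1311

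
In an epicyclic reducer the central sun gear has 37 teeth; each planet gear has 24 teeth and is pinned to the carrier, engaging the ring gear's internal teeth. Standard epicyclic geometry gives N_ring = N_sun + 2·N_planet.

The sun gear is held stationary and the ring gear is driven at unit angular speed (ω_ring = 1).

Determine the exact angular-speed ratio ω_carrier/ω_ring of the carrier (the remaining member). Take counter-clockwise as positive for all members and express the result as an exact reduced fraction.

85/122

N_ring = 37 + 2·24 = 85
37(ω_s−ω_c) = −85(ω_r−ω_c),  ω_s=0, ω_r=1
37(0−ω_c) = −85(1−ω_c)  ⇒  122ω_c = 85  ⇒  ω_c = 85/122
ω_c/ω_r = 85/122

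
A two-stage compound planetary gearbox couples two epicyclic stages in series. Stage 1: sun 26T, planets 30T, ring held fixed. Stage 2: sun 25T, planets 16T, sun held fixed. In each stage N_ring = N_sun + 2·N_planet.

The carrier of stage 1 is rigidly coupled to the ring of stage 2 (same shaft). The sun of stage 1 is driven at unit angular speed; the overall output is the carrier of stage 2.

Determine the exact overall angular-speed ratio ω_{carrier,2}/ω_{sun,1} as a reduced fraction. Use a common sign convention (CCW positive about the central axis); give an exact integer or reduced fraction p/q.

Stage 1: N_ring = 26 + 2·30 = 86
Stage 1: 26(ω_s−ω_c) = −86(ω_r−ω_c),  ω_r=0, ω_s=1
Stage 1: 26(1−ω_c) = −86(0−ω_c)  ⇒  112ω_c = 26  ⇒  ω_c = 13/56
  ⇒ ω_c¹/ω_s¹ = 13/56
Stage 2: N_ring = 25 + 2·16 = 57
Stage 2: 25(ω_s−ω_c) = −57(ω_r−ω_c),  ω_s=0, ω_r=1
Stage 2: 25(0−ω_c) = −57(1−ω_c)  ⇒  82ω_c = 57  ⇒  ω_c = 57/82
  ⇒ ω_c²/ω_r² = 57/82
Coupling ω_r² = ω_c¹ ⇒ overall = 13/56 × 57/82 = 741/4592

741/4592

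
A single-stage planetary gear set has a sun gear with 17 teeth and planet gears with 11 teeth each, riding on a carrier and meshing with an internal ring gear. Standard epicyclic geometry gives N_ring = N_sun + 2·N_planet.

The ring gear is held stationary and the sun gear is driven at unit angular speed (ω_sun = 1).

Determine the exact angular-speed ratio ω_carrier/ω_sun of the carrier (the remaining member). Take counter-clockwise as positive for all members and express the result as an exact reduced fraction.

N_ring = 17 + 2·11 = 39
17(ω_s−ω_c) = −39(ω_r−ω_c),  ω_r=0, ω_s=1
17(1−ω_c) = −39(0−ω_c)  ⇒  56ω_c = 17  ⇒  ω_c = 17/56
ω_c/ω_s = 17/56

17/56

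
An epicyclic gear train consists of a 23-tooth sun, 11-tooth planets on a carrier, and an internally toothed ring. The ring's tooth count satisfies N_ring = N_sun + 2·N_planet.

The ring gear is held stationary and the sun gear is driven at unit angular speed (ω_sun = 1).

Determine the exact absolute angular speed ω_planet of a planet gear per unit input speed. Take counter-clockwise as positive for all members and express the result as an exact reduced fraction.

N_ring = 23 + 2·11 = 45
23(ω_s−ω_c) = −45(ω_r−ω_c),  ω_r=0, ω_s=1
23(1−ω_c) = −45(0−ω_c)  ⇒  68ω_c = 23  ⇒  ω_c = 23/68
sun–planet: 23·(1−23/68) = −11·(ω_p−ω_c)  ⇒  ω_p−ω_c = −(23/11)·(45/68) = -1035/748
ω_p = 23/68 − 1035/748 = -23/22

-23/22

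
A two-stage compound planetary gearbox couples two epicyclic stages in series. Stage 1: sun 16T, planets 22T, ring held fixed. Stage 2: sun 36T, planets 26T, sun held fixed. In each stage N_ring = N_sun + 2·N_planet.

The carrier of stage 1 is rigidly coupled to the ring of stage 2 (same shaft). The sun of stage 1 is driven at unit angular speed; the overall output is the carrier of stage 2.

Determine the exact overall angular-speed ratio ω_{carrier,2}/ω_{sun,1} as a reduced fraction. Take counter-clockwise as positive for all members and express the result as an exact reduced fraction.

88/589

Stage 1: N_ring = 16 + 2·22 = 60
Stage 1: 16(ω_s−ω_c) = −60(ω_r−ω_c),  ω_r=0, ω_s=1
Stage 1: 16(1−ω_c) = −60(0−ω_c)  ⇒  76ω_c = 16  ⇒  ω_c = 4/19
  ⇒ ω_c¹/ω_s¹ = 4/19
Stage 2: N_ring = 36 + 2·26 = 88
Stage 2: 36(ω_s−ω_c) = −88(ω_r−ω_c),  ω_s=0, ω_r=1
Stage 2: 36(0−ω_c) = −88(1−ω_c)  ⇒  124ω_c = 88  ⇒  ω_c = 22/31
  ⇒ ω_c²/ω_r² = 22/31
Coupling ω_r² = ω_c¹ ⇒ overall = 4/19 × 22/31 = 88/589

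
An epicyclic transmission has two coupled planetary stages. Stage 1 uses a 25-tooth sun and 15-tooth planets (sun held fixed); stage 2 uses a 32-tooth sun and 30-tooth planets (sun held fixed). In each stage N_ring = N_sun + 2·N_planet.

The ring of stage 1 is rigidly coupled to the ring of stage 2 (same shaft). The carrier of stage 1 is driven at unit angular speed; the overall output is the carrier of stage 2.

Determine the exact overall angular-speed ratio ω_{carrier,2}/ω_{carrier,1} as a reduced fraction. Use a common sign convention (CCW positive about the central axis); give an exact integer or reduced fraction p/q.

368/341

Stage 1: N_ring = 25 + 2·15 = 55
Stage 1: 25(ω_s−ω_c) = −55(ω_r−ω_c),  ω_s=0, ω_c=1
Stage 1: ω_r = 1 − (25/55)(0−1) = 16/11
  ⇒ ω_r¹/ω_c¹ = 16/11
Stage 2: N_ring = 32 + 2·30 = 92
Stage 2: 32(ω_s−ω_c) = −92(ω_r−ω_c),  ω_s=0, ω_r=1
Stage 2: 32(0−ω_c) = −92(1−ω_c)  ⇒  124ω_c = 92  ⇒  ω_c = 23/31
  ⇒ ω_c²/ω_r² = 23/31
Coupling ω_r² = ω_r¹ ⇒ overall = 16/11 × 23/31 = 368/341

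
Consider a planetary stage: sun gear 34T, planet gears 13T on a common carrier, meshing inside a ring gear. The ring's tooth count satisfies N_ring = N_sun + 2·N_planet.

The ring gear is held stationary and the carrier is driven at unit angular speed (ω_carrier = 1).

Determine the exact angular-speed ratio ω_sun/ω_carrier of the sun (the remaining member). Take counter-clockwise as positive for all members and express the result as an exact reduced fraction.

47/17

N_ring = 34 + 2·13 = 60
34(ω_s−ω_c) = −60(ω_r−ω_c),  ω_r=0, ω_c=1
ω_s = 1 − (60/34)(0−1) = 47/17
ω_s/ω_c = 47/17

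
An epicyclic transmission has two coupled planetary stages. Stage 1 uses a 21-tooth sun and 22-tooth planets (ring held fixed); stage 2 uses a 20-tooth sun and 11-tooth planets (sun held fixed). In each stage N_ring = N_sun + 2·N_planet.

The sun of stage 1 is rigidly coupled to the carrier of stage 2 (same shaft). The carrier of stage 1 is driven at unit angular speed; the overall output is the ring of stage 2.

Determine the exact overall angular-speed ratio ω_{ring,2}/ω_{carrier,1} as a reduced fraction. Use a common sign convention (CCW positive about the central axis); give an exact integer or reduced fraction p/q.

Stage 1: N_ring = 21 + 2·22 = 65
Stage 1: 21(ω_s−ω_c) = −65(ω_r−ω_c),  ω_r=0, ω_c=1
Stage 1: ω_s = 1 − (65/21)(0−1) = 86/21
  ⇒ ω_s¹/ω_c¹ = 86/21
Stage 2: N_ring = 20 + 2·11 = 42
Stage 2: 20(ω_s−ω_c) = −42(ω_r−ω_c),  ω_s=0, ω_c=1
Stage 2: ω_r = 1 − (20/42)(0−1) = 31/21
  ⇒ ω_r²/ω_c² = 31/21
Coupling ω_c² = ω_s¹ ⇒ overall = 86/21 × 31/21 = 2666/441

2666/441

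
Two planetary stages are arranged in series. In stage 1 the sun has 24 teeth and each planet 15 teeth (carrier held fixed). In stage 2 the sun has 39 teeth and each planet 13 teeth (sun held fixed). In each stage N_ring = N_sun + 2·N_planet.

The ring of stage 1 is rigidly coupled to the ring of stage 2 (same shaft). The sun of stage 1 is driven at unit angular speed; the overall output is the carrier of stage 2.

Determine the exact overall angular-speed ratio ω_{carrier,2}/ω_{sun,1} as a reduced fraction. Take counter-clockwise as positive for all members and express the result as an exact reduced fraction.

-5/18

Stage 1: N_ring = 24 + 2·15 = 54
Stage 1: 24(ω_s−ω_c) = −54(ω_r−ω_c),  ω_c=0, ω_s=1
Stage 1: ω_r = 0 − (24/54)(1−0) = -4/9
  ⇒ ω_r¹/ω_s¹ = -4/9
Stage 2: N_ring = 39 + 2·13 = 65
Stage 2: 39(ω_s−ω_c) = −65(ω_r−ω_c),  ω_s=0, ω_r=1
Stage 2: 39(0−ω_c) = −65(1−ω_c)  ⇒  104ω_c = 65  ⇒  ω_c = 5/8
  ⇒ ω_c²/ω_r² = 5/8
Coupling ω_r² = ω_r¹ ⇒ overall = -4/9 × 5/8 = -5/18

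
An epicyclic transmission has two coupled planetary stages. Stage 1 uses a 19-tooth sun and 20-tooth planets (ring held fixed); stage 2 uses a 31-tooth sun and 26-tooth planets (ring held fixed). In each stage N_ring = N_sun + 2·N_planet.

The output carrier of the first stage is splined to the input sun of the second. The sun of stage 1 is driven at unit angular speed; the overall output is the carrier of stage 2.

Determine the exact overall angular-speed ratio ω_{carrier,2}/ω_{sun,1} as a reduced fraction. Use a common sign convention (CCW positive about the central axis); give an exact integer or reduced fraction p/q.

Stage 1: N_ring = 19 + 2·20 = 59
Stage 1: 19(ω_s−ω_c) = −59(ω_r−ω_c),  ω_r=0, ω_s=1
Stage 1: 19(1−ω_c) = −59(0−ω_c)  ⇒  78ω_c = 19  ⇒  ω_c = 19/78
  ⇒ ω_c¹/ω_s¹ = 19/78
Stage 2: N_ring = 31 + 2·26 = 83
Stage 2: 31(ω_s−ω_c) = −83(ω_r−ω_c),  ω_r=0, ω_s=1
Stage 2: 31(1−ω_c) = −83(0−ω_c)  ⇒  114ω_c = 31  ⇒  ω_c = 31/114
  ⇒ ω_c²/ω_s² = 31/114
Coupling ω_s² = ω_c¹ ⇒ overall = 19/78 × 31/114 = 31/468

31/468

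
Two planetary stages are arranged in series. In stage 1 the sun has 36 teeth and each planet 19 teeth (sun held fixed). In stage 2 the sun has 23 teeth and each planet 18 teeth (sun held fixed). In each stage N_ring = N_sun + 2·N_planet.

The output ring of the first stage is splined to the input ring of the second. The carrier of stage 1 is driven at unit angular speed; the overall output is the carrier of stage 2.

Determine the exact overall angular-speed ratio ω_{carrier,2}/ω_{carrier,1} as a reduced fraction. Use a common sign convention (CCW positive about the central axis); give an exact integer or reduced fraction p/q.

Stage 1: N_ring = 36 + 2·19 = 74
Stage 1: 36(ω_s−ω_c) = −74(ω_r−ω_c),  ω_s=0, ω_c=1
Stage 1: ω_r = 1 − (36/74)(0−1) = 55/37
  ⇒ ω_r¹/ω_c¹ = 55/37
Stage 2: N_ring = 23 + 2·18 = 59
Stage 2: 23(ω_s−ω_c) = −59(ω_r−ω_c),  ω_s=0, ω_r=1
Stage 2: 23(0−ω_c) = −59(1−ω_c)  ⇒  82ω_c = 59  ⇒  ω_c = 59/82
  ⇒ ω_c²/ω_r² = 59/82
Coupling ω_r² = ω_r¹ ⇒ overall = 55/37 × 59/82 = 3245/3034

3245/3034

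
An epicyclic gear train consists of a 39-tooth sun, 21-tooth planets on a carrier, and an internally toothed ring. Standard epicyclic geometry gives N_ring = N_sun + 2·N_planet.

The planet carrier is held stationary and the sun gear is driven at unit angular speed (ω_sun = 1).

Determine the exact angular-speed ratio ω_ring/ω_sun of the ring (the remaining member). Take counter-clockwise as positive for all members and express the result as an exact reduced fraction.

-13/27

N_ring = 39 + 2·21 = 81
39(ω_s−ω_c) = −81(ω_r−ω_c),  ω_c=0, ω_s=1
ω_r = 0 − (39/81)(1−0) = -13/27
ω_r/ω_s = -13/27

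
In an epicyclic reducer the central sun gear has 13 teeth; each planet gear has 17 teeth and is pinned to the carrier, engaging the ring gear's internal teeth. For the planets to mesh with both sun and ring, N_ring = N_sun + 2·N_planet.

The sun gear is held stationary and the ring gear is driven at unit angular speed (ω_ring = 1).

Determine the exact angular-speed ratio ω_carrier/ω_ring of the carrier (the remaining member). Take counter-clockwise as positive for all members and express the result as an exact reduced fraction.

N_ring = 13 + 2·17 = 47
13(ω_s−ω_c) = −47(ω_r−ω_c),  ω_s=0, ω_r=1
13(0−ω_c) = −47(1−ω_c)  ⇒  60ω_c = 47  ⇒  ω_c = 47/60
ω_c/ω_r = 47/60

47/60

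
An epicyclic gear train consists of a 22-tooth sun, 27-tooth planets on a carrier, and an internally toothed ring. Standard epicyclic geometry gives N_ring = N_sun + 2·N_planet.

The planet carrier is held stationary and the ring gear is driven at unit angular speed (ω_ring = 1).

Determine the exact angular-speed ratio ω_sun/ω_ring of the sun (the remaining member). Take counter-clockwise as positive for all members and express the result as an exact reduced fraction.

N_ring = 22 + 2·27 = 76
22(ω_s−ω_c) = −76(ω_r−ω_c),  ω_c=0, ω_r=1
ω_s = 0 − (76/22)(1−0) = -38/11
ω_s/ω_r = -38/11

-38/11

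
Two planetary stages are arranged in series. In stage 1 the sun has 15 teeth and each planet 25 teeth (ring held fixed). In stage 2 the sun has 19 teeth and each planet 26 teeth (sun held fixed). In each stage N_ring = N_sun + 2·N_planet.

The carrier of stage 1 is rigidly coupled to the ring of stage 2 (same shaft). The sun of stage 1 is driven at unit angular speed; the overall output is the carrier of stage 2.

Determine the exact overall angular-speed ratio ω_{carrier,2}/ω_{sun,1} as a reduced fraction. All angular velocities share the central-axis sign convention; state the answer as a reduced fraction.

Stage 1: N_ring = 15 + 2·25 = 65
Stage 1: 15(ω_s−ω_c) = −65(ω_r−ω_c),  ω_r=0, ω_s=1
Stage 1: 15(1−ω_c) = −65(0−ω_c)  ⇒  80ω_c = 15  ⇒  ω_c = 3/16
  ⇒ ω_c¹/ω_s¹ = 3/16
Stage 2: N_ring = 19 + 2·26 = 71
Stage 2: 19(ω_s−ω_c) = −71(ω_r−ω_c),  ω_s=0, ω_r=1
Stage 2: 19(0−ω_c) = −71(1−ω_c)  ⇒  90ω_c = 71  ⇒  ω_c = 71/90
  ⇒ ω_c²/ω_r² = 71/90
Coupling ω_r² = ω_c¹ ⇒ overall = 3/16 × 71/90 = 71/480

71/480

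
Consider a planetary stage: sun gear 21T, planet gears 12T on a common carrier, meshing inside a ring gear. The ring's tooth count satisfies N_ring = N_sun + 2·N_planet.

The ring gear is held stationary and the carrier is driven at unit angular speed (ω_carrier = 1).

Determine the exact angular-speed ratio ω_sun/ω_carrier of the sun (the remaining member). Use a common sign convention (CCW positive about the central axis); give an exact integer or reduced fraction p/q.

N_ring = 21 + 2·12 = 45
21(ω_s−ω_c) = −45(ω_r−ω_c),  ω_r=0, ω_c=1
ω_s = 1 − (45/21)(0−1) = 22/7
ω_s/ω_c = 22/7

22/7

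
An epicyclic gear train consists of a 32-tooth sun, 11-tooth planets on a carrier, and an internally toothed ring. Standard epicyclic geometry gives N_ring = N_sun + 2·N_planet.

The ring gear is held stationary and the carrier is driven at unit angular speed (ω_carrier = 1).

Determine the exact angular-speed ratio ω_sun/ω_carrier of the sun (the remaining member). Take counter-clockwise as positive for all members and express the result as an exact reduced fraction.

43/16

N_ring = 32 + 2·11 = 54
32(ω_s−ω_c) = −54(ω_r−ω_c),  ω_r=0, ω_c=1
ω_s = 1 − (54/32)(0−1) = 43/16
ω_s/ω_c = 43/16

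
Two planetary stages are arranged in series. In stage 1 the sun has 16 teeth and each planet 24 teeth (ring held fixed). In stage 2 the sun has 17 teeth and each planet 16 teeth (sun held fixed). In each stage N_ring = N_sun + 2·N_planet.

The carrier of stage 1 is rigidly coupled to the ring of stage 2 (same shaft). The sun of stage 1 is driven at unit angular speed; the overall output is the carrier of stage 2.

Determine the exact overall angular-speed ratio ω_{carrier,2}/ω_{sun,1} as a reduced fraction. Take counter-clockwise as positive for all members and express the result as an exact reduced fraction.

49/330

Stage 1: N_ring = 16 + 2·24 = 64
Stage 1: 16(ω_s−ω_c) = −64(ω_r−ω_c),  ω_r=0, ω_s=1
Stage 1: 16(1−ω_c) = −64(0−ω_c)  ⇒  80ω_c = 16  ⇒  ω_c = 1/5
  ⇒ ω_c¹/ω_s¹ = 1/5
Stage 2: N_ring = 17 + 2·16 = 49
Stage 2: 17(ω_s−ω_c) = −49(ω_r−ω_c),  ω_s=0, ω_r=1
Stage 2: 17(0−ω_c) = −49(1−ω_c)  ⇒  66ω_c = 49  ⇒  ω_c = 49/66
  ⇒ ω_c²/ω_r² = 49/66
Coupling ω_r² = ω_c¹ ⇒ overall = 1/5 × 49/66 = 49/330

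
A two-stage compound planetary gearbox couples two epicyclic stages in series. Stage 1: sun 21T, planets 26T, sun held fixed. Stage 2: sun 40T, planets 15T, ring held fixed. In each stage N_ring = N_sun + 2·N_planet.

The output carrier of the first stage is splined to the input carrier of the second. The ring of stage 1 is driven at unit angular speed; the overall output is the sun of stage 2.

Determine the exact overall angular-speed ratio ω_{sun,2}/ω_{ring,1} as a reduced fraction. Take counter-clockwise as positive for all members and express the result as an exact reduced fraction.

803/376

Stage 1: N_ring = 21 + 2·26 = 73
Stage 1: 21(ω_s−ω_c) = −73(ω_r−ω_c),  ω_s=0, ω_r=1
Stage 1: 21(0−ω_c) = −73(1−ω_c)  ⇒  94ω_c = 73  ⇒  ω_c = 73/94
  ⇒ ω_c¹/ω_r¹ = 73/94
Stage 2: N_ring = 40 + 2·15 = 70
Stage 2: 40(ω_s−ω_c) = −70(ω_r−ω_c),  ω_r=0, ω_c=1
Stage 2: ω_s = 1 − (70/40)(0−1) = 11/4
  ⇒ ω_s²/ω_c² = 11/4
Coupling ω_c² = ω_c¹ ⇒ overall = 73/94 × 11/4 = 803/376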